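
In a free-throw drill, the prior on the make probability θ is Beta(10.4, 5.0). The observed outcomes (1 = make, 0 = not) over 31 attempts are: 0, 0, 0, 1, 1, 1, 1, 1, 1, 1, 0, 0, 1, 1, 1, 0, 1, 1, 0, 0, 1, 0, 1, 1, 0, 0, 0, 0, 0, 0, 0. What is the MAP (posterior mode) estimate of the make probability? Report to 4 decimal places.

0.5495

The Beta prior is conjugate to a Binomial/Bernoulli likelihood; the update adds successes to α and failures to β.
Posterior: Beta(α+k, β+n−k) = Beta(10.4+15, 5.0+16) = Beta(25.4, 21.0).
Mode of Beta(a,b) for a,b>1 is (a−1)/(a+b−2) = 24.4/44.4 = 0.5495.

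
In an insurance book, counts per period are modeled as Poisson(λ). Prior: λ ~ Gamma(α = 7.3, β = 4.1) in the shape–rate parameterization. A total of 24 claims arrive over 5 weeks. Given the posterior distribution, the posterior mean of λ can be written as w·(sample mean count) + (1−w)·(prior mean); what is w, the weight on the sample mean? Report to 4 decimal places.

0.5495

With a Gamma(shape α, rate β) prior, the Poisson likelihood is conjugate: the posterior is Gamma(α + ΣXᵢ, β + n).
Posterior mean = (α₀+S)/(β₀+n) = [n/(β₀+n)]·(S/n) + [β₀/(β₀+n)]·(α₀/β₀), so only n and β₀ enter the weight.
Weight on data w = n/(β₀+n) = 5/(4.1+5) = 5/9.1 = 0.5495.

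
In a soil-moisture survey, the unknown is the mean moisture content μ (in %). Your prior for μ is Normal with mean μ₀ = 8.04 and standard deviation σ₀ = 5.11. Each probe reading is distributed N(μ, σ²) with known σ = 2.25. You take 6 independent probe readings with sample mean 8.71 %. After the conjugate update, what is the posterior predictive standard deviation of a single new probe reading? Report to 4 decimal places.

2.4248

For Normal data with known variance σ², a Normal(μ₀, σ₀²) prior on μ is conjugate. Posterior precision = 1/σ₀² + n/σ²; posterior mean is the precision-weighted average of μ₀ and x̄.
σ₀² = 5.11² = 26.1121, σ² = 2.25² = 5.0625; σ² + n·σ₀² = 5.0625 + 6·26.1121 = 161.7351.
Posterior precision = 1/σ₀² + n/σ² = 1/26.1121 + 6/5.0625 = (σ² + n·σ₀²)/(σ₀²σ²) = 161.7351/(26.1121·5.0625); posterior variance σₙ² = σ₀²σ²/(σ² + n·σ₀²) = 26.1121·5.0625/161.7351 = 0.817340.
Predictive variance for one new observation = σₙ² + σ² = 26.1121·5.0625/161.7351 + 5.0625 = σ²·(σ₀² + 161.7351)/161.7351 = 5.0625·187.8472/161.7351 = 5.879840; SD = √(5.0625·187.8472/161.7351) = 2.4248.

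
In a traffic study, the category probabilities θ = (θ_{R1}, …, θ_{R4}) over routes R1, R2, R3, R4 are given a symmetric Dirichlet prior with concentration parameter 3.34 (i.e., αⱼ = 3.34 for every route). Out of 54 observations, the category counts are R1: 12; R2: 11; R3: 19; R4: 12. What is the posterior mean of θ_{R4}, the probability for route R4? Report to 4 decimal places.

The Dirichlet prior is conjugate to the Multinomial likelihood: each posterior αⱼ = prior αⱼ + observed count nⱼ.
Posterior concentration: (15.34, 14.34, 22.34, 15.34), total = 67.36.
E[θ_{R4}|data] = α_{R4}/Σα = 15.34/67.36 = 0.2277.

0.2277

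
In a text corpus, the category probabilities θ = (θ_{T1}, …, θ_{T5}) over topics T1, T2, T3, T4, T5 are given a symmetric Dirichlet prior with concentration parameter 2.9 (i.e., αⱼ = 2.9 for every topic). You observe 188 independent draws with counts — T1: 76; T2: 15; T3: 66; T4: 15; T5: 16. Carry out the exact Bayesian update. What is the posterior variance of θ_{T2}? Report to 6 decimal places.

The Dirichlet prior is conjugate to the Multinomial likelihood: each posterior αⱼ = prior αⱼ + observed count nⱼ.
Posterior concentration: (78.9, 17.9, 68.9, 17.9, 18.9), total = 202.5.
Var[θ_j] = α_j(Σα−α_j)/((Σα)²(Σα+1)) = 17.9·184.6/(202.5²·203.5) = 0.000396.

0.000396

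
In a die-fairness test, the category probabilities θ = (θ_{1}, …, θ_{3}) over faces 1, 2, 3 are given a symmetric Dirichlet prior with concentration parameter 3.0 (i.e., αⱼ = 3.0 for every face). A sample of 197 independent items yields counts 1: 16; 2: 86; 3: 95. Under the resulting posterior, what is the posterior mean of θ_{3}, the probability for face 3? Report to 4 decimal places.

The Dirichlet prior is conjugate to the Multinomial likelihood: each posterior αⱼ = prior αⱼ + observed count nⱼ.
Posterior concentration: (19.0, 89.0, 98.0), total = 206.0.
E[θ_{3}|data] = α_{3}/Σα = 98.0/206.0 = 0.4757.

0.4757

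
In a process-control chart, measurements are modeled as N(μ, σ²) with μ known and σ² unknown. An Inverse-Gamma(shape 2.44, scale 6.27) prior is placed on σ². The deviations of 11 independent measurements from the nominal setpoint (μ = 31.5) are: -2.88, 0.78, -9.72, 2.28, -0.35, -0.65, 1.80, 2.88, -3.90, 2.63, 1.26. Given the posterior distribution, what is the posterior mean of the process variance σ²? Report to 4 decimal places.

11.3050

With known mean μ and an Inverse-Gamma(α, β) prior on σ², the Normal likelihood is conjugate: posterior is Inv-Gamma(α + n/2, β + Σ(xᵢ−μ)²/2).
Σ(xᵢ−μ)² = (-2.88)² + (0.78)² + (-9.72)² + (2.28)² + (-0.35)² + (-0.65)² + (1.80)² + (2.88)² + (-3.90)² + (2.63)² + (1.26)² = 144.3735.
Posterior: Inv-Gamma(2.44 + 11/2, 6.27 + 144.3735/2) = Inv-Gamma(7.94, 78.45675).
E[σ²|data] = β/(α−1) = 78.45675/6.94 = 11.3050.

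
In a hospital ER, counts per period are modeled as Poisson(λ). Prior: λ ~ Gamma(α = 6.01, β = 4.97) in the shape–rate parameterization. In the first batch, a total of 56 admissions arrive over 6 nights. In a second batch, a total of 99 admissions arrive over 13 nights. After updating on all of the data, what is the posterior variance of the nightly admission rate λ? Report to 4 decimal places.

0.2802

With a Gamma(shape α, rate β) prior, the Poisson likelihood is conjugate: the posterior is Gamma(α + ΣXᵢ, β + n).
After batch 1: Gamma(α+S, β+n) = Gamma(6.01+56, 4.97+6) = Gamma(62.01, 10.97).
After batch 2: Gamma(α+S, β+n) = Gamma(62.01+99, 10.97+13) = Gamma(161.01, 23.97).
Var = α/β² = 161.01/23.97² = 0.2802.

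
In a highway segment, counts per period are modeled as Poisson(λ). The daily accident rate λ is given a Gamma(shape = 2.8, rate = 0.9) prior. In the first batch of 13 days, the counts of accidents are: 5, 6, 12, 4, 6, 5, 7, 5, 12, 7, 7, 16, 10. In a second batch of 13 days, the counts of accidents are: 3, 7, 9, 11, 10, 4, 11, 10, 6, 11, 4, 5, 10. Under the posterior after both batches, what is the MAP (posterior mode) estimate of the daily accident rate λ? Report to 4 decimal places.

7.6134

With a Gamma(shape α, rate β) prior, the Poisson likelihood is conjugate: the posterior is Gamma(α + ΣXᵢ, β + n).
Batch 1: sum of counts S = 102 over n = 13 days.
After batch 1: Gamma(α+S, β+n) = Gamma(2.8+102, 0.9+13) = Gamma(104.8, 13.9).
Batch 2: sum of counts S = 101 over n = 13 days.
After batch 2: Gamma(α+S, β+n) = Gamma(104.8+101, 13.9+13) = Gamma(205.8, 26.9).
Mode of Gamma(α,β) for α≥1 is (α−1)/β = 204.8/26.9 = 7.6134.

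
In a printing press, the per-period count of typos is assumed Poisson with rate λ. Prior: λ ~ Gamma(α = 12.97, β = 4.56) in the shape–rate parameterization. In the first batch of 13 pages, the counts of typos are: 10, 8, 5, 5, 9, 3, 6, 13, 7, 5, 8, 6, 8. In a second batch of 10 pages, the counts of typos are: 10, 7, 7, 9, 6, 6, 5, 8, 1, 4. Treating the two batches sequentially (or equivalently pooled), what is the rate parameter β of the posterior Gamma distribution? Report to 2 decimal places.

With a Gamma(shape α, rate β) prior, the Poisson likelihood is conjugate: the posterior is Gamma(α + ΣXᵢ, β + n).
Batch 1: sum of counts S = 93 over n = 13 pages.
After batch 1: Gamma(α+S, β+n) = Gamma(12.97+93, 4.56+13) = Gamma(105.97, 17.56).
Batch 2: sum of counts S = 63 over n = 10 pages.
After batch 2: Gamma(α+S, β+n) = Gamma(105.97+63, 17.56+10) = Gamma(168.97, 27.56).
Posterior β = 27.56.

27.56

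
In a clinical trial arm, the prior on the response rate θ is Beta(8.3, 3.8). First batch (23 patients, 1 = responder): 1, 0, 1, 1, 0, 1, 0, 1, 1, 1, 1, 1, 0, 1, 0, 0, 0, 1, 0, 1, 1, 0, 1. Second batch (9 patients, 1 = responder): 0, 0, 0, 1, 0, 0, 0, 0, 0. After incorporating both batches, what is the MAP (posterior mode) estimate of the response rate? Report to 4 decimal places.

0.5297

The Beta prior is conjugate to a Binomial/Bernoulli likelihood; the update adds successes to α and failures to β.
After batch 1: Beta(8.3+14, 3.8+9) = Beta(22.3, 12.8).
After batch 2: Beta(22.3+1, 12.8+8) = Beta(23.3, 20.8).
Mode of Beta(a,b) for a,b>1 is (a−1)/(a+b−2) = 22.3/42.1 = 0.5297.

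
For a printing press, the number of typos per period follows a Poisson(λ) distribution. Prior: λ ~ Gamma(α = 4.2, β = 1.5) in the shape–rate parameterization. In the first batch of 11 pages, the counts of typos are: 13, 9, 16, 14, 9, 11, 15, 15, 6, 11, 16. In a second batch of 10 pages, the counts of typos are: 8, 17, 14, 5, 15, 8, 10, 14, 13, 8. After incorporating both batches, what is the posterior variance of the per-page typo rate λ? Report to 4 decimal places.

0.4962

With a Gamma(shape α, rate β) prior, the Poisson likelihood is conjugate: the posterior is Gamma(α + ΣXᵢ, β + n).
Batch 1: sum of counts S = 135 over n = 11 pages.
After batch 1: Gamma(α+S, β+n) = Gamma(4.2+135, 1.5+11) = Gamma(139.2, 12.5).
Batch 2: sum of counts S = 112 over n = 10 pages.
After batch 2: Gamma(α+S, β+n) = Gamma(139.2+112, 12.5+10) = Gamma(251.2, 22.5).
Var = α/β² = 251.2/22.5² = 0.4962.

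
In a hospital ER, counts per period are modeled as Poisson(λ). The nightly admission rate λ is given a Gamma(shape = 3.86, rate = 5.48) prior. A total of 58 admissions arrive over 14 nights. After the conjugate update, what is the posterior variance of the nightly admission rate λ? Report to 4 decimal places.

With a Gamma(shape α, rate β) prior, the Poisson likelihood is conjugate: the posterior is Gamma(α + ΣXᵢ, β + n).
Posterior: Gamma(α+S, β+n) = Gamma(3.86+58, 5.48+14) = Gamma(61.86, 19.48).
Var = α/β² = 61.86/19.48² = 0.1630.

0.1630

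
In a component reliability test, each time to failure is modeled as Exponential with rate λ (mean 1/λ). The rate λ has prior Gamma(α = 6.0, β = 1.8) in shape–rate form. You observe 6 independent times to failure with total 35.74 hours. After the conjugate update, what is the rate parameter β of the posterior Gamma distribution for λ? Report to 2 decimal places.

With a Gamma(shape α, rate β) prior on the exponential rate λ, the posterior after n observations with total T = Σxᵢ is Gamma(α+n, β+T).
Posterior: Gamma(6.0+6, 1.8+35.74) = Gamma(12.0, 37.54).
Posterior β = 37.54.

37.54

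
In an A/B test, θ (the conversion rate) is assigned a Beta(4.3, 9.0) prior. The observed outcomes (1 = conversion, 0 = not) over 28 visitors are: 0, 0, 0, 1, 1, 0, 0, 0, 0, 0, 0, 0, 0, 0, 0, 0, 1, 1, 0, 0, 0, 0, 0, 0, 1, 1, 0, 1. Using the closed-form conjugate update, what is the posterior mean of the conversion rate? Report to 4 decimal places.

0.2736

The Beta prior is conjugate to a Binomial/Bernoulli likelihood; the update adds successes to α and failures to β.
Posterior: Beta(α+k, β+n−k) = Beta(4.3+7, 9.0+21) = Beta(11.3, 30.0).
Posterior mean = α/(α+β) = 11.3/41.3 = 0.2736.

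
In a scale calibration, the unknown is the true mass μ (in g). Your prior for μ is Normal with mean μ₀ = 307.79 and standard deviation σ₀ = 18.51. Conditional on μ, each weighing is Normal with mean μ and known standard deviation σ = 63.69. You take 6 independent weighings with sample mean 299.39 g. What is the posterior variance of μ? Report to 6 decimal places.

For Normal data with known variance σ², a Normal(μ₀, σ₀²) prior on μ is conjugate. Posterior precision = 1/σ₀² + n/σ²; posterior mean is the precision-weighted average of μ₀ and x̄.
σ₀² = 18.51² = 342.6201, σ² = 63.69² = 4056.4161; σ² + n·σ₀² = 4056.4161 + 6·342.6201 = 6112.1367.
Posterior precision = 1/σ₀² + n/σ² = 1/342.6201 + 6/4056.4161 = (σ² + n·σ₀²)/(σ₀²σ²) = 6112.1367/(342.6201·4056.4161); posterior variance σₙ² = σ₀²σ²/(σ² + n·σ₀²) = 342.6201·4056.4161/6112.1367 = 227.385243.

227.385243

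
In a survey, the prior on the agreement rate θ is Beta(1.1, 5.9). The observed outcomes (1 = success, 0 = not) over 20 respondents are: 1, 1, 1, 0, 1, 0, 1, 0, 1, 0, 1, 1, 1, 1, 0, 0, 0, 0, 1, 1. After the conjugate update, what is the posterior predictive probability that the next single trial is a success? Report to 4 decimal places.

The Beta prior is conjugate to a Binomial/Bernoulli likelihood; the update adds successes to α and failures to β.
Posterior: Beta(α+k, β+n−k) = Beta(1.1+12, 5.9+8) = Beta(13.1, 13.9).
For a single future Bernoulli trial, P(success | data) = α/(α+β) = 0.4852.

0.4852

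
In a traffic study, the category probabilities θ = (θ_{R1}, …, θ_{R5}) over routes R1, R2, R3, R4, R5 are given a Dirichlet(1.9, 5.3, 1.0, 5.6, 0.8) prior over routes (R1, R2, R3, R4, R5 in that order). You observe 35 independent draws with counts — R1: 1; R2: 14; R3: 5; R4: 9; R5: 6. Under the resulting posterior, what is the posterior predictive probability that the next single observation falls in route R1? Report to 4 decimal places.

0.0585

The Dirichlet prior is conjugate to the Multinomial likelihood: each posterior αⱼ = prior αⱼ + observed count nⱼ.
Posterior concentration: (2.9, 19.3, 6.0, 14.6, 6.8), total = 49.6.
P(next = R1 | data) = α_{R1}/Σα = 0.0585.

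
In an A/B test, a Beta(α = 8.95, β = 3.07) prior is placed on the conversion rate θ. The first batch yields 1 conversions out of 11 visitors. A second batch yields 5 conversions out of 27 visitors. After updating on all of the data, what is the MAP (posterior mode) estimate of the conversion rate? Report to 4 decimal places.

0.2905

The Beta prior is conjugate to a Binomial/Bernoulli likelihood; the update adds successes to α and failures to β.
After batch 1: Beta(8.95+1, 3.07+10) = Beta(9.95, 13.07).
After batch 2: Beta(9.95+5, 13.07+22) = Beta(14.95, 35.07).
Mode of Beta(a,b) for a,b>1 is (a−1)/(a+b−2) = 13.95/48.02 = 0.2905.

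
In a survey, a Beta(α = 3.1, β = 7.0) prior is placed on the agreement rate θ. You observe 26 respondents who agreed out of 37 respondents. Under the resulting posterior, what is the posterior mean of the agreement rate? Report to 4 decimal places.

The Beta prior is conjugate to a Binomial/Bernoulli likelihood; the update adds successes to α and failures to β.
Posterior: Beta(α+k, β+n−k) = Beta(3.1+26, 7.0+11) = Beta(29.1, 18.0).
Posterior mean = α/(α+β) = 29.1/47.1 = 0.6178.

0.6178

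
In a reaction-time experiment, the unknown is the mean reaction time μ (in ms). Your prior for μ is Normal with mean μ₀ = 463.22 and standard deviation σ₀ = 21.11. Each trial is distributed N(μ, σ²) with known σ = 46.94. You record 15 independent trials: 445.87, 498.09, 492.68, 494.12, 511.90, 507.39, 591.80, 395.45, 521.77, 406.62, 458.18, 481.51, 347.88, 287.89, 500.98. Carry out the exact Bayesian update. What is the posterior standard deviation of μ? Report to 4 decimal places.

10.5107

For Normal data with known variance σ², a Normal(μ₀, σ₀²) prior on μ is conjugate. Posterior precision = 1/σ₀² + n/σ²; posterior mean is the precision-weighted average of μ₀ and x̄.
σ₀² = 21.11² = 445.6321, σ² = 46.94² = 2203.3636; σ² + n·σ₀² = 2203.3636 + 15·445.6321 = 8887.8451.
Posterior precision = 1/σ₀² + n/σ² = 1/445.6321 + 15/2203.3636 = (σ² + n·σ₀²)/(σ₀²σ²) = 8887.8451/(445.6321·2203.3636); posterior variance σₙ² = σ₀²σ²/(σ² + n·σ₀²) = 445.6321·2203.3636/8887.8451 = 110.475547.
Posterior SD = √σₙ² = √(445.6321·2203.3636/8887.8451) = 10.5107.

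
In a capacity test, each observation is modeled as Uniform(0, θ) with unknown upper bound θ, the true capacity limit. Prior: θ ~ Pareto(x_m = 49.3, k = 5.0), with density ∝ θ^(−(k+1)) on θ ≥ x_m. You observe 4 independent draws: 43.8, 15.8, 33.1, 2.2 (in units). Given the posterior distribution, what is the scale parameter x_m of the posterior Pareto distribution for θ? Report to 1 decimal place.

A Pareto(scale x_m, shape k) prior on the upper bound θ of Uniform(0, θ) is conjugate: posterior is Pareto(max(x_m, max xᵢ), k + n).
Sample maximum = 43.8; prior scale x_m = 49.3 → posterior scale = max = 49.3.
Posterior shape = 5.0 + 4 = 9.0.
Posterior scale x_m = 49.3.

49.3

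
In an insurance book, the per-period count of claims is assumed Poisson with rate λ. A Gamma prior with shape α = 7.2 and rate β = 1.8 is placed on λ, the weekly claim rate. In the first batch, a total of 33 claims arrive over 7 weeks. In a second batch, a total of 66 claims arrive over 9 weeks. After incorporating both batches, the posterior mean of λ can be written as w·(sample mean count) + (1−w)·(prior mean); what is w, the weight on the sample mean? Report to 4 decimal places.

0.8989

With a Gamma(shape α, rate β) prior, the Poisson likelihood is conjugate: the posterior is Gamma(α + ΣXᵢ, β + n).
Total number of weeks: n = 7 + 9 = 16.
Posterior mean = (α₀+S)/(β₀+n) = [n/(β₀+n)]·(S/n) + [β₀/(β₀+n)]·(α₀/β₀), so only n and β₀ enter the weight.
Weight on data w = n/(β₀+n) = 16/(1.8+16) = 16/17.8 = 0.8989.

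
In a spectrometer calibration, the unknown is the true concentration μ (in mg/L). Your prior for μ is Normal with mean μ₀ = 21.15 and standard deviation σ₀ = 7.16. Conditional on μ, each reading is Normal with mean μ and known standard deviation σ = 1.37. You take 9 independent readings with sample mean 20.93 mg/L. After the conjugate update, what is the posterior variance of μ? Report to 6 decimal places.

0.207700

For Normal data with known variance σ², a Normal(μ₀, σ₀²) prior on μ is conjugate. Posterior precision = 1/σ₀² + n/σ²; posterior mean is the precision-weighted average of μ₀ and x̄.
σ₀² = 7.16² = 51.2656, σ² = 1.37² = 1.8769; σ² + n·σ₀² = 1.8769 + 9·51.2656 = 463.2673.
Posterior precision = 1/σ₀² + n/σ² = 1/51.2656 + 9/1.8769 = (σ² + n·σ₀²)/(σ₀²σ²) = 463.2673/(51.2656·1.8769); posterior variance σₙ² = σ₀²σ²/(σ² + n·σ₀²) = 51.2656·1.8769/463.2673 = 0.207700.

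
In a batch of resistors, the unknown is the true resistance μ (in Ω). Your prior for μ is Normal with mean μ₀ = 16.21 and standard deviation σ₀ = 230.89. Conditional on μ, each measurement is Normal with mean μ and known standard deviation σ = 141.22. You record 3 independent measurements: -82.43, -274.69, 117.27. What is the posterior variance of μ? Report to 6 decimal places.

For Normal data with known variance σ², a Normal(μ₀, σ₀²) prior on μ is conjugate. Posterior precision = 1/σ₀² + n/σ²; posterior mean is the precision-weighted average of μ₀ and x̄.
σ₀² = 230.89² = 53310.1921, σ² = 141.22² = 19943.0884; σ² + n·σ₀² = 19943.0884 + 3·53310.1921 = 179873.6647.
Posterior precision = 1/σ₀² + n/σ² = 1/53310.1921 + 3/19943.0884 = (σ² + n·σ₀²)/(σ₀²σ²) = 179873.6647/(53310.1921·19943.0884); posterior variance σₙ² = σ₀²σ²/(σ² + n·σ₀²) = 53310.1921·19943.0884/179873.6647 = 5910.647762.

5910.647762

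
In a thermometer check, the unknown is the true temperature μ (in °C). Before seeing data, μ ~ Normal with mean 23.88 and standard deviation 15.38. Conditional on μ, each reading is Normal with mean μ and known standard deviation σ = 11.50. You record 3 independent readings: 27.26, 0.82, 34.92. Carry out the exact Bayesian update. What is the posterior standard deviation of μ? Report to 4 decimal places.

6.0958

For Normal data with known variance σ², a Normal(μ₀, σ₀²) prior on μ is conjugate. Posterior precision = 1/σ₀² + n/σ²; posterior mean is the precision-weighted average of μ₀ and x̄.
σ₀² = 15.38² = 236.5444, σ² = 11.50² = 132.25; σ² + n·σ₀² = 132.25 + 3·236.5444 = 841.8832.
Posterior precision = 1/σ₀² + n/σ² = 1/236.5444 + 3/132.25 = (σ² + n·σ₀²)/(σ₀²σ²) = 841.8832/(236.5444·132.25); posterior variance σₙ² = σ₀²σ²/(σ² + n·σ₀²) = 236.5444·132.25/841.8832 = 37.158357.
Posterior SD = √σₙ² = √(236.5444·132.25/841.8832) = 6.0958.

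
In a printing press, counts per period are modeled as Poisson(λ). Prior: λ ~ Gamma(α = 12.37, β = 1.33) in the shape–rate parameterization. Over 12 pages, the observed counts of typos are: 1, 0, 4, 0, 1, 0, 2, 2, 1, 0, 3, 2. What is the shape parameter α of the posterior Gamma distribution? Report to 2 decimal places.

With a Gamma(shape α, rate β) prior, the Poisson likelihood is conjugate: the posterior is Gamma(α + ΣXᵢ, β + n).
Sum of counts S = 16 over n = 12 pages.
Posterior: Gamma(α+S, β+n) = Gamma(12.37+16, 1.33+12) = Gamma(28.37, 13.33).
Posterior α = 28.37.

28.37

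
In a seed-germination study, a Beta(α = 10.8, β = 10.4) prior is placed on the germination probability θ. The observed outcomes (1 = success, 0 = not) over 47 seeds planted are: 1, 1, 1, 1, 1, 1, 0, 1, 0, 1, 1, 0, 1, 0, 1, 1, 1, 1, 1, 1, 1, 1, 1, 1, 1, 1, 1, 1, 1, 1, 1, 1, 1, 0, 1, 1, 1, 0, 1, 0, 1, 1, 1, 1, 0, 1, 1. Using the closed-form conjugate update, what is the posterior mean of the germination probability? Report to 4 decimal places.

The Beta prior is conjugate to a Binomial/Bernoulli likelihood; the update adds successes to α and failures to β.
Posterior: Beta(α+k, β+n−k) = Beta(10.8+39, 10.4+8) = Beta(49.8, 18.4).
Posterior mean = α/(α+β) = 49.8/68.2 = 0.7302.

0.7302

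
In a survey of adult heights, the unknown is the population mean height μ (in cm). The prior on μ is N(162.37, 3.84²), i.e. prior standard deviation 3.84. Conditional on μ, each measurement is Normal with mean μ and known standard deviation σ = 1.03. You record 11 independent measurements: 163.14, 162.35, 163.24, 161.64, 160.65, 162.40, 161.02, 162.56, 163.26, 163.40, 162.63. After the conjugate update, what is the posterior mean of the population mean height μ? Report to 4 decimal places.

162.3899

For Normal data with known variance σ², a Normal(μ₀, σ₀²) prior on μ is conjugate. Posterior precision = 1/σ₀² + n/σ²; posterior mean is the precision-weighted average of μ₀ and x̄.
Σxᵢ = 163.14 + 162.35 + 163.24 + 161.64 + 160.65 + 162.40 + 161.02 + 162.56 + 163.26 + 163.40 + 162.63 = 1786.29, so n·x̄ = 1786.29.
σ₀² = 3.84² = 14.7456, σ² = 1.03² = 1.0609; σ² + n·σ₀² = 1.0609 + 11·14.7456 = 163.2625.
Posterior mean = (μ₀/σ₀² + n·x̄/σ²)/(1/σ₀² + n/σ²) = (σ²·μ₀ + σ₀²·n·x̄)/(σ² + n·σ₀²) = (1.0609·162.37 + 14.7456·1786.29)/163.2625 = 26512.176157/163.2625 = 162.3899.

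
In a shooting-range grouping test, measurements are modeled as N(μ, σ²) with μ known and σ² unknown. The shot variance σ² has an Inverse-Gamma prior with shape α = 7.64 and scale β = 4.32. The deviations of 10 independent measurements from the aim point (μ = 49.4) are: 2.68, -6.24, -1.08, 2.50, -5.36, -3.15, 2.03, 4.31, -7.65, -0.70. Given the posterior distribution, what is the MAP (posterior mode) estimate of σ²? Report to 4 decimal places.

With known mean μ and an Inverse-Gamma(α, β) prior on σ², the Normal likelihood is conjugate: posterior is Inv-Gamma(α + n/2, β + Σ(xᵢ−μ)²/2).
Σ(xᵢ−μ)² = (2.68)² + (-6.24)² + (-1.08)² + (2.50)² + (-5.36)² + (-3.15)² + (2.03)² + (4.31)² + (-7.65)² + (-0.70)² = 173.8980.
Posterior: Inv-Gamma(7.64 + 10/2, 4.32 + 173.8980/2) = Inv-Gamma(12.64, 91.26900).
Mode = β/(α+1) = 91.26900/13.64 = 6.6913.

6.6913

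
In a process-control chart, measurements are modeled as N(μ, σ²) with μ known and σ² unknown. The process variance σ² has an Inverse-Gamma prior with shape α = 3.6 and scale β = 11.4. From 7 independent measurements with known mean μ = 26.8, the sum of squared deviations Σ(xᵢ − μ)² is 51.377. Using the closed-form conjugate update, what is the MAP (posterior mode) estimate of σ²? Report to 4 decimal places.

4.5788

With known mean μ and an Inverse-Gamma(α, β) prior on σ², the Normal likelihood is conjugate: posterior is Inv-Gamma(α + n/2, β + Σ(xᵢ−μ)²/2).
Posterior: Inv-Gamma(3.6 + 7/2, 11.4 + 51.377/2) = Inv-Gamma(7.10, 37.0885).
Mode = β/(α+1) = 37.0885/8.10 = 4.5788.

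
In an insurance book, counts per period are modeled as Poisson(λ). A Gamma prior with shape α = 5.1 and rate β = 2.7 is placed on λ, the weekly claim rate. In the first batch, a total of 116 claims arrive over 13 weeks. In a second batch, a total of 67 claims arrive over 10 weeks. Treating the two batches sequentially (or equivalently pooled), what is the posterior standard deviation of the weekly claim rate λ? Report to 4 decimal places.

0.5337

With a Gamma(shape α, rate β) prior, the Poisson likelihood is conjugate: the posterior is Gamma(α + ΣXᵢ, β + n).
After batch 1: Gamma(α+S, β+n) = Gamma(5.1+116, 2.7+13) = Gamma(121.1, 15.7).
After batch 2: Gamma(α+S, β+n) = Gamma(121.1+67, 15.7+10) = Gamma(188.1, 25.7).
SD = √α/β = √188.1/25.7 = 0.5337.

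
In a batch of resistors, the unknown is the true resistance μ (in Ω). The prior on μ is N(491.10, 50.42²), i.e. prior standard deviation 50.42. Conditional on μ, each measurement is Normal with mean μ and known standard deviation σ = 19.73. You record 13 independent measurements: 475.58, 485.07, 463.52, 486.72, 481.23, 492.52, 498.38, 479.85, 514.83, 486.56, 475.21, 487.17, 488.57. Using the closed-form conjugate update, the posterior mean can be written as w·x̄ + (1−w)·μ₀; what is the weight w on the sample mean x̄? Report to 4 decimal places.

For Normal data with known variance σ², a Normal(μ₀, σ₀²) prior on μ is conjugate. Posterior precision = 1/σ₀² + n/σ²; posterior mean is the precision-weighted average of μ₀ and x̄.
σ₀² = 50.42² = 2542.1764, σ² = 19.73² = 389.2729. Prior precision 1/σ₀² = 1/2542.1764; data precision n/σ² = 13/389.2729.
w = (n/σ²)/(1/σ₀² + n/σ²) = n·σ₀²/(σ² + n·σ₀²) = 13·2542.1764/(389.2729 + 13·2542.1764) = 33048.2932/33437.5661 = 0.9884.

0.9884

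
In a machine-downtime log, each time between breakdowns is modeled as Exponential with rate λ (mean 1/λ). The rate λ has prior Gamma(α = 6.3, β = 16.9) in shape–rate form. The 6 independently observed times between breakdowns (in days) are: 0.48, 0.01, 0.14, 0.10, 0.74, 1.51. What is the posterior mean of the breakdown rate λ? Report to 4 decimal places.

0.6187

With a Gamma(shape α, rate β) prior on the exponential rate λ, the posterior after n observations with total T = Σxᵢ is Gamma(α+n, β+T).
Sum of observations T = 2.98 days; n = 6.
Posterior: Gamma(6.3+6, 16.9+2.98) = Gamma(12.3, 19.88).
Posterior mean of λ = α/β = 12.3/19.88 = 0.6187.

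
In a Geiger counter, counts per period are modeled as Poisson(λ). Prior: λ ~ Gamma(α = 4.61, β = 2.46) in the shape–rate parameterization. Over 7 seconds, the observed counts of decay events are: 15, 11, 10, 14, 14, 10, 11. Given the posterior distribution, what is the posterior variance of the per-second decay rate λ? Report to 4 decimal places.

With a Gamma(shape α, rate β) prior, the Poisson likelihood is conjugate: the posterior is Gamma(α + ΣXᵢ, β + n).
Sum of counts S = 85 over n = 7 seconds.
Posterior: Gamma(α+S, β+n) = Gamma(4.61+85, 2.46+7) = Gamma(89.61, 9.46).
Var = α/β² = 89.61/9.46² = 1.0013.

1.0013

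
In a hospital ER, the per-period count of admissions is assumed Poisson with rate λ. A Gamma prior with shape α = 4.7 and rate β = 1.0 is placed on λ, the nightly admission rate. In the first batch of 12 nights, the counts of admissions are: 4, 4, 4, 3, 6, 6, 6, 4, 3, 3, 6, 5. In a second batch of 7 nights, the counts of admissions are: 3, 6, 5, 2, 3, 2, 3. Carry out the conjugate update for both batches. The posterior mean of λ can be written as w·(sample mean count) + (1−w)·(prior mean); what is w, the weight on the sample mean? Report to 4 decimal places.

0.9500

With a Gamma(shape α, rate β) prior, the Poisson likelihood is conjugate: the posterior is Gamma(α + ΣXᵢ, β + n).
Total number of nights: n = 12 + 7 = 19.
Posterior mean = (α₀+S)/(β₀+n) = [n/(β₀+n)]·(S/n) + [β₀/(β₀+n)]·(α₀/β₀), so only n and β₀ enter the weight.
Weight on data w = n/(β₀+n) = 19/(1.0+19) = 19/20.0 = 0.9500.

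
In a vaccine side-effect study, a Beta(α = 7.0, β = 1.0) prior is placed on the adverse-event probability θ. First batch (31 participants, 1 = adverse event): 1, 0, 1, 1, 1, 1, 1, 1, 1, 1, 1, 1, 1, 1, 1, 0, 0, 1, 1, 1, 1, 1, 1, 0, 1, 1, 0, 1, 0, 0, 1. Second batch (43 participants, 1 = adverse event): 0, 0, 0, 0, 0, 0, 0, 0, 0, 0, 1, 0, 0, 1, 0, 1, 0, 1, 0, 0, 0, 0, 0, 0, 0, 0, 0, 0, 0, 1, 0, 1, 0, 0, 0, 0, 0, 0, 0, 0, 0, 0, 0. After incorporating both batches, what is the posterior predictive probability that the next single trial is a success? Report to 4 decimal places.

0.4512

The Beta prior is conjugate to a Binomial/Bernoulli likelihood; the update adds successes to α and failures to β.
After batch 1: Beta(7.0+24, 1.0+7) = Beta(31.0, 8.0).
After batch 2: Beta(31.0+6, 8.0+37) = Beta(37.0, 45.0).
For a single future Bernoulli trial, P(success | data) = α/(α+β) = 0.4512.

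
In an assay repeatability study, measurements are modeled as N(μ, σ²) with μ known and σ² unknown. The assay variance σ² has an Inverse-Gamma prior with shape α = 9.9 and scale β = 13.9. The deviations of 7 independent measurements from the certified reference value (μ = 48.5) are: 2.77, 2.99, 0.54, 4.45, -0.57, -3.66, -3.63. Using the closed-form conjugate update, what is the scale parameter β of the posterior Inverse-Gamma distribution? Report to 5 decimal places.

With known mean μ and an Inverse-Gamma(α, β) prior on σ², the Normal likelihood is conjugate: posterior is Inv-Gamma(α + n/2, β + Σ(xᵢ−μ)²/2).
Σ(xᵢ−μ)² = (2.77)² + (2.99)² + (0.54)² + (4.45)² + (-0.57)² + (-3.66)² + (-3.63)² = 63.6045.
Posterior: Inv-Gamma(9.9 + 7/2, 13.9 + 63.6045/2) = Inv-Gamma(13.40, 45.70225).
Posterior β = 45.70225.

45.70225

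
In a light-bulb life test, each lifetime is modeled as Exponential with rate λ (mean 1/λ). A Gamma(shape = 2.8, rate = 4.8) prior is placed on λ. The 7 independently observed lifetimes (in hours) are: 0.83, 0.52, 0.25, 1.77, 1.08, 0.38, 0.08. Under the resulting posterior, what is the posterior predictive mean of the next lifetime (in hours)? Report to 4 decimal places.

1.1034

With a Gamma(shape α, rate β) prior on the exponential rate λ, the posterior after n observations with total T = Σxᵢ is Gamma(α+n, β+T).
Sum of observations T = 4.91 hours; n = 7.
Posterior: Gamma(2.8+7, 4.8+4.91) = Gamma(9.8, 9.71).
The predictive distribution for the next observation is Lomax; its mean is β/(α−1) = 9.71/8.8 = 1.1034.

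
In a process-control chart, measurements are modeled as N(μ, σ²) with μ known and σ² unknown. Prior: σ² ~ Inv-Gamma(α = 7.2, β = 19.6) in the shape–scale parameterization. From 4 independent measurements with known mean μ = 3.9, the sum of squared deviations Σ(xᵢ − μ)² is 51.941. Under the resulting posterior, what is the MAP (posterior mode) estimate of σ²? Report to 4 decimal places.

4.4677

With known mean μ and an Inverse-Gamma(α, β) prior on σ², the Normal likelihood is conjugate: posterior is Inv-Gamma(α + n/2, β + Σ(xᵢ−μ)²/2).
Posterior: Inv-Gamma(7.2 + 4/2, 19.6 + 51.941/2) = Inv-Gamma(9.20, 45.5705).
Mode = β/(α+1) = 45.5705/10.20 = 4.4677.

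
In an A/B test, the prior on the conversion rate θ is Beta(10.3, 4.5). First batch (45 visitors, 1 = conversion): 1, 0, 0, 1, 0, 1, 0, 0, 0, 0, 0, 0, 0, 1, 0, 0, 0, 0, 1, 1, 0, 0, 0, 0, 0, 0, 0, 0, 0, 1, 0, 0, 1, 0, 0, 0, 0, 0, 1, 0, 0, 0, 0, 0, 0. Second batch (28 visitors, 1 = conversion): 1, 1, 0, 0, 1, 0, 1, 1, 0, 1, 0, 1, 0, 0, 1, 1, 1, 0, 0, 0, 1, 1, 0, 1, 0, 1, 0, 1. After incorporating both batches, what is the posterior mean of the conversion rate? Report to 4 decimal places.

The Beta prior is conjugate to a Binomial/Bernoulli likelihood; the update adds successes to α and failures to β.
After batch 1: Beta(10.3+9, 4.5+36) = Beta(19.3, 40.5).
After batch 2: Beta(19.3+15, 40.5+13) = Beta(34.3, 53.5).
Posterior mean = α/(α+β) = 34.3/87.8 = 0.3907.

0.3907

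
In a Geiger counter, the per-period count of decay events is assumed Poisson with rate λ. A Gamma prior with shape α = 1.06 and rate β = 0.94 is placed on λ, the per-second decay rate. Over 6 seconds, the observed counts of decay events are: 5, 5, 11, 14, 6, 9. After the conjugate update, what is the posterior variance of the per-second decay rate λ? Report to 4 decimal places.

1.0601

With a Gamma(shape α, rate β) prior, the Poisson likelihood is conjugate: the posterior is Gamma(α + ΣXᵢ, β + n).
Sum of counts S = 50 over n = 6 seconds.
Posterior: Gamma(α+S, β+n) = Gamma(1.06+50, 0.94+6) = Gamma(51.06, 6.94).
Var = α/β² = 51.06/6.94² = 1.0601.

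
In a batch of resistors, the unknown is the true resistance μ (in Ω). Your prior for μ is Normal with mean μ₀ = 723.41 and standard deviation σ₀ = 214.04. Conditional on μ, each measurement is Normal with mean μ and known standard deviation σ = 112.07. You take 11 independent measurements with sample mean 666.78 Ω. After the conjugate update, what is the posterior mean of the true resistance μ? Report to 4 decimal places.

For Normal data with known variance σ², a Normal(μ₀, σ₀²) prior on μ is conjugate. Posterior precision = 1/σ₀² + n/σ²; posterior mean is the precision-weighted average of μ₀ and x̄.
n·x̄ = 11·666.78 = 7334.58.
σ₀² = 214.04² = 45813.1216, σ² = 112.07² = 12559.6849; σ² + n·σ₀² = 12559.6849 + 11·45813.1216 = 516504.0225.
Posterior mean = (μ₀/σ₀² + n·x̄/σ²)/(1/σ₀² + n/σ²) = (σ²·μ₀ + σ₀²·n·x̄)/(σ² + n·σ₀²) = (12559.6849·723.41 + 45813.1216·7334.58)/516504.0225 = 345105807.078437/516504.0225 = 668.1571.

668.1571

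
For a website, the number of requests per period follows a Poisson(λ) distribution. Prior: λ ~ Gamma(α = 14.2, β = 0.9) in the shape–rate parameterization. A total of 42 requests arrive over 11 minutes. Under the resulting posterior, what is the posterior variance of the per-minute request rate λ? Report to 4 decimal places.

With a Gamma(shape α, rate β) prior, the Poisson likelihood is conjugate: the posterior is Gamma(α + ΣXᵢ, β + n).
Posterior: Gamma(α+S, β+n) = Gamma(14.2+42, 0.9+11) = Gamma(56.2, 11.9).
Var = α/β² = 56.2/11.9² = 0.3969.

0.3969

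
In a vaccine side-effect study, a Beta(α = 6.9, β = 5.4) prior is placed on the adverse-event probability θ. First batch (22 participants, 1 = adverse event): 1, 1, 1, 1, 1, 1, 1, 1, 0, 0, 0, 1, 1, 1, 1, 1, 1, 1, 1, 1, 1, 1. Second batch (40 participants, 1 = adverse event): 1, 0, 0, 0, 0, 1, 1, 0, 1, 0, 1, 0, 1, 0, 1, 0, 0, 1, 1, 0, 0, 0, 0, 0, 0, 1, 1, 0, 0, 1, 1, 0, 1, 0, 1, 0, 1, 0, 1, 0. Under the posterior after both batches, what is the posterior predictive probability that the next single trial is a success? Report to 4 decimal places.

The Beta prior is conjugate to a Binomial/Bernoulli likelihood; the update adds successes to α and failures to β.
After batch 1: Beta(6.9+19, 5.4+3) = Beta(25.9, 8.4).
After batch 2: Beta(25.9+17, 8.4+23) = Beta(42.9, 31.4).
For a single future Bernoulli trial, P(success | data) = α/(α+β) = 0.5774.

0.5774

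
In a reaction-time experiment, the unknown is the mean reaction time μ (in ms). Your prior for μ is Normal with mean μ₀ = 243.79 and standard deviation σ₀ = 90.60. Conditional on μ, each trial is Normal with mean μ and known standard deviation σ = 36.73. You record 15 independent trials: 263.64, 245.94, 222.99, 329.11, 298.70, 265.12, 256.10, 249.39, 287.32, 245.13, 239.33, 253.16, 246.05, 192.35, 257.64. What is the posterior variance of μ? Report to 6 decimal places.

For Normal data with known variance σ², a Normal(μ₀, σ₀²) prior on μ is conjugate. Posterior precision = 1/σ₀² + n/σ²; posterior mean is the precision-weighted average of μ₀ and x̄.
σ₀² = 90.60² = 8208.36, σ² = 36.73² = 1349.0929; σ² + n·σ₀² = 1349.0929 + 15·8208.36 = 124474.4929.
Posterior precision = 1/σ₀² + n/σ² = 1/8208.36 + 15/1349.0929 = (σ² + n·σ₀²)/(σ₀²σ²) = 124474.4929/(8208.36·1349.0929); posterior variance σₙ² = σ₀²σ²/(σ² + n·σ₀²) = 8208.36·1349.0929/124474.4929 = 88.964734.

88.964734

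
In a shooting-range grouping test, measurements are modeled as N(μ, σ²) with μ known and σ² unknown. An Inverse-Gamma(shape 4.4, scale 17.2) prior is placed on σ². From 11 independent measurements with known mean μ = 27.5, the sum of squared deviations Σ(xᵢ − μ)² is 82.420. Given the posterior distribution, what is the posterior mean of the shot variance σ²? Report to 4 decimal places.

6.5629

With known mean μ and an Inverse-Gamma(α, β) prior on σ², the Normal likelihood is conjugate: posterior is Inv-Gamma(α + n/2, β + Σ(xᵢ−μ)²/2).
Posterior: Inv-Gamma(4.4 + 11/2, 17.2 + 82.420/2) = Inv-Gamma(9.90, 58.4100).
E[σ²|data] = β/(α−1) = 58.4100/8.90 = 6.5629.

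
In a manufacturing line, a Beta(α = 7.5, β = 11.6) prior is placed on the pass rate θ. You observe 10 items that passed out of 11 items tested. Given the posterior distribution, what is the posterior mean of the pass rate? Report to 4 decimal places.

The Beta prior is conjugate to a Binomial/Bernoulli likelihood; the update adds successes to α and failures to β.
Posterior: Beta(α+k, β+n−k) = Beta(7.5+10, 11.6+1) = Beta(17.5, 12.6).
Posterior mean = α/(α+β) = 17.5/30.1 = 0.5814.

0.5814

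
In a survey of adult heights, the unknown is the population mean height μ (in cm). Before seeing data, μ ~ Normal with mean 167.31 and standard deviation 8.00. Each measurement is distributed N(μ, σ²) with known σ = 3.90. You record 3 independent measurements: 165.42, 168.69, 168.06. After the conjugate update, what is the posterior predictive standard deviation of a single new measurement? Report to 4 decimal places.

4.4618

For Normal data with known variance σ², a Normal(μ₀, σ₀²) prior on μ is conjugate. Posterior precision = 1/σ₀² + n/σ²; posterior mean is the precision-weighted average of μ₀ and x̄.
σ₀² = 8.00² = 64, σ² = 3.90² = 15.21; σ² + n·σ₀² = 15.21 + 3·64 = 207.21.
Posterior precision = 1/σ₀² + n/σ² = 1/64 + 3/15.21 = (σ² + n·σ₀²)/(σ₀²σ²) = 207.21/(64·15.21); posterior variance σₙ² = σ₀²σ²/(σ² + n·σ₀²) = 64·15.21/207.21 = 4.697843.
Predictive variance for one new observation = σₙ² + σ² = 64·15.21/207.21 + 15.21 = σ²·(σ₀² + 207.21)/207.21 = 15.21·271.21/207.21 = 19.907843; SD = √(15.21·271.21/207.21) = 4.4618.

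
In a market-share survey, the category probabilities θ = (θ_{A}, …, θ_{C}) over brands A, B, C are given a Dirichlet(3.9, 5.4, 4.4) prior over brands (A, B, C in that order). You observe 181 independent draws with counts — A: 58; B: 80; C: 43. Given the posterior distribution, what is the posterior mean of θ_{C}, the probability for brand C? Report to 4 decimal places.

0.2435

The Dirichlet prior is conjugate to the Multinomial likelihood: each posterior αⱼ = prior αⱼ + observed count nⱼ.
Posterior concentration: (61.9, 85.4, 47.4), total = 194.7.
E[θ_{C}|data] = α_{C}/Σα = 47.4/194.7 = 0.2435.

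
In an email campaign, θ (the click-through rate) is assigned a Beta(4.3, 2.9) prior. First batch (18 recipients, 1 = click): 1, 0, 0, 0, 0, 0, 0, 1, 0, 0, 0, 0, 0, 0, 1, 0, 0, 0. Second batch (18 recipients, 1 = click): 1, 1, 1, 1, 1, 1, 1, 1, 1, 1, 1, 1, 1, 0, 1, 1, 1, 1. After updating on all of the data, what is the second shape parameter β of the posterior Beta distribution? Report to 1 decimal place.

18.9

The Beta prior is conjugate to a Binomial/Bernoulli likelihood; the update adds successes to α and failures to β.
After batch 1: Beta(4.3+3, 2.9+15) = Beta(7.3, 17.9).
After batch 2: Beta(7.3+17, 17.9+1) = Beta(24.3, 18.9).
Posterior β = 18.9.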